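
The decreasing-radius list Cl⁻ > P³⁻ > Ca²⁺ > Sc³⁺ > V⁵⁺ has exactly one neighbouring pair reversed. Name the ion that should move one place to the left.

Compare adjacent ions: both have 18 electrons but Z(Cl)=17 > Z(P)=15, so Cl⁻ should be the smaller of the two — yet in this decreasing list Cl⁻ sits before P³⁻. Nothing else is reversed, so P³⁻ should move one place to the left.

P³⁻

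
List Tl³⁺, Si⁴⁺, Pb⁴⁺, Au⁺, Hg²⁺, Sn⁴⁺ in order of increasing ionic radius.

Si⁴⁺ < Sn⁴⁺ < Pb⁴⁺ < Tl³⁺ < Hg²⁺ < Au⁺

First list Z and electron count for each: Si⁴⁺ (Z=14, 10 e⁻), Sn⁴⁺ (Z=50, 46 e⁻), Pb⁴⁺ (Z=82, 78 e⁻), Tl³⁺ (Z=81, 78 e⁻), Hg²⁺ (Z=80, 78 e⁻), Au⁺ (Z=79, 78 e⁻). Si⁴⁺ < Sn⁴⁺ (same group, 2 shells fewer); Sn⁴⁺ < Pb⁴⁺ (same group, 1 shell fewer); Pb⁴⁺ < Tl³⁺ (isoelectronic, higher Z=82 is smaller); Tl³⁺ < Hg²⁺ (both 78 e⁻, Z=81>80); Hg²⁺ < Au⁺ (isoelectronic, higher Z=80 is smaller).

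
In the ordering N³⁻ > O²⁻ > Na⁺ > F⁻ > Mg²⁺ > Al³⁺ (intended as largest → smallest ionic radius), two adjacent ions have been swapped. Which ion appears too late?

F⁻

Scanning neighbour by neighbour, only Na⁺/F⁻ violates a trend: both have 10 electrons but Z(Na)=11 > Z(F)=9, so Na⁺ should be the smaller of the two. That makes F⁻ the one sitting a position late relative to where it belongs.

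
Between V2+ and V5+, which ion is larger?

V2+

Same element, different charge: the more highly charged cation has fewer electrons and a greater effective nuclear charge per electron, making V5+ the smallest.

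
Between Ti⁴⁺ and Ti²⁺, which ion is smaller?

These are all Ti ions. Removing more electrons (higher positive charge) pulls the remaining electrons in closer, so Ti⁴⁺ is smallest and Ti²⁺ is largest.

Ti⁴⁺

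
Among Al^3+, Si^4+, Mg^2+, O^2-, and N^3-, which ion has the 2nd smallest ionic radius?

These species are isoelectronic with 10 electrons. The only difference is the number of protons: Si^4+ (Z=14), Al^3+ (Z=13), Mg^2+ (Z=12), O^2- (Z=8), N^3- (Z=7). The strongest nuclear pull (Si^4+) gives the smallest ion.
So the order is Si^4+ < Al^3+ < Mg^2+ < O^2- < N^3-; the 2nd-smallest ion is Al^3+.

Al^3+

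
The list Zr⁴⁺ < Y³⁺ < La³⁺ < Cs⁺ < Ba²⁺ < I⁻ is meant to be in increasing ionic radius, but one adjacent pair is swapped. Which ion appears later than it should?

Scanning neighbour by neighbour, only Cs⁺/Ba²⁺ violates a trend: Ba²⁺ and Cs⁺ share 54 electrons; the higher nuclear charge on Ba (Z=56) contracts it more, so Ba²⁺ < Cs⁺. That makes Ba²⁺ the one sitting a position late relative to where it belongs.

Ba²⁺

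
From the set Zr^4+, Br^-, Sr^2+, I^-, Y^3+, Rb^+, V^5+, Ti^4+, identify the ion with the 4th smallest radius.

Y^3+

Tabulating Z and e⁻: V^5+ has 18 e⁻ (Z=23), Ti^4+ has 18 e⁻ (Z=22), Zr^4+ has 36 e⁻ (Z=40), Y^3+ has 36 e⁻ (Z=39), Sr^2+ has 36 e⁻ (Z=38), Rb^+ has 36 e⁻ (Z=37), Br^- has 36 e⁻ (Z=35), I^- has 54 e⁻ (Z=53). V^5+ < Ti^4+ (isoelectronic, higher Z=23 is smaller); Ti^4+ < Zr^4+ (same group, 1 shell fewer); Zr^4+ < Y^3+ (isoelectronic, higher Z=40 is smaller); Y^3+ < Sr^2+ (both 36 e⁻, Z=39>38); Sr^2+ < Rb^+ (isoelectronic, higher Z=38 is smaller); Rb^+ < Br^- (both 36 e⁻, Z=37>35); Br^- < I^- (same group, 1 shell fewer).
That gives V^5+ < Ti^4+ < Zr^4+ < Y^3+ < Sr^2+ < Rb^+ < Br^- < I^-. From the smallest end, number 4 is Y^3+.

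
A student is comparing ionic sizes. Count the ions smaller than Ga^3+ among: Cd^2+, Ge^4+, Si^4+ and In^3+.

Tabulating Z and e⁻: Si^4+ has 10 e⁻ (Z=14), Ge^4+ has 28 e⁻ (Z=32), Ga^3+ has 28 e⁻ (Z=31), In^3+ has 46 e⁻ (Z=49), Cd^2+ has 46 e⁻ (Z=48). Si^4+ < Ge^4+ (same group, period 3 vs 4); Ge^4+ < Ga^3+ (both 28 e⁻, Z=32>31); Ga^3+ < In^3+ (same group, 1 shell fewer); In^3+ < Cd^2+ (both 46 e⁻, Z=49>48).
Ordering all of them (including Ga^3+) by radius gives Si^4+ < Ge^4+ < Ga^3+ < In^3+ < Cd^2+. Count: 2.

2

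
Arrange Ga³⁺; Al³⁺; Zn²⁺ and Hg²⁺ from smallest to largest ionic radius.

Al³⁺ < Ga³⁺ < Zn²⁺ < Hg²⁺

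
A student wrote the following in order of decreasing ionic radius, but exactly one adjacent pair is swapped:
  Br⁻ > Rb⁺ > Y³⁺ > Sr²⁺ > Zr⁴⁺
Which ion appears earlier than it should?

Y³⁺

Compare adjacent ions: they are isoelectronic (36 e⁻) and Y has more protons than Sr (39 vs 38), making Y³⁺ smaller — yet in this decreasing list Y³⁺ sits before Sr²⁺. Nothing else is reversed, so Y³⁺ should move one place to the right.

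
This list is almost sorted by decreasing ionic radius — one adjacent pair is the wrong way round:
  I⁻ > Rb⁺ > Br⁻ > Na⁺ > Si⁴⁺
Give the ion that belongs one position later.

Compare adjacent ions: Rb⁺ and Br⁻ share 36 electrons; the higher nuclear charge on Rb (Z=37) contracts it more, so Rb⁺ < Br⁻ — yet in this decreasing list Rb⁺ sits before Br⁻. Nothing else is reversed, so Rb⁺ should move one place to the right.

Rb⁺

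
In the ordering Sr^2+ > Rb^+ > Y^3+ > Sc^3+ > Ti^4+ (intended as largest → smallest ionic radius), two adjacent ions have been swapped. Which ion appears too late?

Rb^+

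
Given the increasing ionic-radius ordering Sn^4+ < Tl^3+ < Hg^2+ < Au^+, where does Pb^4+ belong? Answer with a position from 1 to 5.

2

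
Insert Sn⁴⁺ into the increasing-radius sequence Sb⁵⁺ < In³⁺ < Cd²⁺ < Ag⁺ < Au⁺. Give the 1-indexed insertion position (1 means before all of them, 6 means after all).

2

Sb⁵⁺: 46 e⁻, Z=51, Sn⁴⁺: 46 e⁻, Z=50, In³⁺: 46 e⁻, Z=49, Cd²⁺: 46 e⁻, Z=48, Ag⁺: 46 e⁻, Z=47, Au⁺: 78 e⁻, Z=79. Sb⁵⁺ < Sn⁴⁺ (both 46 e⁻, Z=51>50); Sn⁴⁺ < In³⁺ (isoelectronic, higher Z=50 is smaller); In³⁺ < Cd²⁺ (both 46 e⁻, Z=49>48); Cd²⁺ < Ag⁺ (isoelectronic, higher Z=48 is smaller); Ag⁺ < Au⁺ (same group, 1 shell fewer).
With Sn⁴⁺ included the full order is Sb⁵⁺ < Sn⁴⁺ < In³⁺ < Cd²⁺ < Ag⁺ < Au⁺, so it takes position 2.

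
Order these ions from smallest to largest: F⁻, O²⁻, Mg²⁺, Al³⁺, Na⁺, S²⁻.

Al³⁺ < Mg²⁺ < Na⁺ < F⁻ < O²⁻ < S²⁻

Work out protons and electrons: Al³⁺: 10 e⁻, Z=13, Mg²⁺: 10 e⁻, Z=12, Na⁺: 10 e⁻, Z=11, F⁻: 10 e⁻, Z=9, O²⁻: 10 e⁻, Z=8, S²⁻: 18 e⁻, Z=16. Al³⁺ < Mg²⁺ (isoelectronic, higher Z=13 is smaller); Mg²⁺ < Na⁺ (isoelectronic, higher Z=12 is smaller); Na⁺ < F⁻ (isoelectronic, higher Z=11 is smaller); F⁻ < O²⁻ (both 10 e⁻, Z=9>8); O²⁻ < S²⁻ (same group, period 2 vs 3).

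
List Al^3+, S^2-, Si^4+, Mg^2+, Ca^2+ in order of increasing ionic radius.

Electron counts and nuclear charges: Si^4+ has 10 e⁻ (Z=14), Al^3+ has 10 e⁻ (Z=13), Mg^2+ has 10 e⁻ (Z=12), Ca^2+ has 18 e⁻ (Z=20), S^2- has 18 e⁻ (Z=16). Si^4+ < Al^3+ (isoelectronic, higher Z=14 is smaller); Al^3+ < Mg^2+ (both 10 e⁻, Z=13>12); Mg^2+ < Ca^2+ (same group, period 3 vs 4); Ca^2+ < S^2- (both 18 e⁻, Z=20>16).

Si^4+ < Al^3+ < Mg^2+ < Ca^2+ < S^2-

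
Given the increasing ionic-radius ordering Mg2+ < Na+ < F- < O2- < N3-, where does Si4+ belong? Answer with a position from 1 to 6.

1

These species are isoelectronic with 10 electrons. The only difference is the number of protons: Si4+ (Z=14), Mg2+ (Z=12), Na+ (Z=11), F- (Z=9), O2- (Z=8), N3- (Z=7). The strongest nuclear pull (Si4+) gives the smallest ion.
Putting Si4+ in gives Si4+ < Mg2+ < Na+ < F- < O2- < N3-; it lands at slot 1.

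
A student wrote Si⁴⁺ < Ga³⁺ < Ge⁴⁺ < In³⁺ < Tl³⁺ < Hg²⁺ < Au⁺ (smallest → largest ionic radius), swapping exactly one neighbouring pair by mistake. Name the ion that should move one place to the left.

Ge⁴⁺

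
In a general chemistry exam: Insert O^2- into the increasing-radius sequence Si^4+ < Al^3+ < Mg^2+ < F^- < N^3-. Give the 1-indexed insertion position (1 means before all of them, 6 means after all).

5

Isoelectronic series (10 e⁻ each). Size is set by nuclear charge: more protons means a smaller ion. Si^4+ (Z=14), Al^3+ (Z=13), Mg^2+ (Z=12), F^- (Z=9), O^2- (Z=8), N^3- (Z=7).
With O^2- included the full order is Si^4+ < Al^3+ < Mg^2+ < F^- < O^2- < N^3-, so it takes position 5.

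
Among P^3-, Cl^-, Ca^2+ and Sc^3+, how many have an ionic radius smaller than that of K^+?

2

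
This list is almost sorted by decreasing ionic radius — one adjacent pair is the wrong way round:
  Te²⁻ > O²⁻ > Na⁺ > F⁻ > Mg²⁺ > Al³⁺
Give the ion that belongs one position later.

The pair Na⁺, F⁻ is the wrong way round — Na⁺ and F⁻ share 10 electrons; the higher nuclear charge on Na (Z=11) contracts it more, so Na⁺ < F⁻. All other adjacent pairs agree with periodic trends, so Na⁺ is the misplaced ion.

Na⁺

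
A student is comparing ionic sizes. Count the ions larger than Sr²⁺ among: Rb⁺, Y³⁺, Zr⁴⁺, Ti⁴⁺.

Ti⁴⁺: 18 e⁻, Z=22, Zr⁴⁺: 36 e⁻, Z=40, Y³⁺: 36 e⁻, Z=39, Sr²⁺: 36 e⁻, Z=38, Rb⁺: 36 e⁻, Z=37. Ti⁴⁺ < Zr⁴⁺ (same group, period 4 vs 5); Zr⁴⁺ < Y³⁺ (both 36 e⁻, Z=40>39); Y³⁺ < Sr²⁺ (both 36 e⁻, Z=39>38); Sr²⁺ < Rb⁺ (isoelectronic, higher Z=38 is smaller).
Relative to Sr²⁺, the ions that are larger are Rb⁺. So 1 is larger.

1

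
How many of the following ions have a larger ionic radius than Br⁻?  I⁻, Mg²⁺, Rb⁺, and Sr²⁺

Tabulating Z and e⁻: Mg²⁺ has 10 e⁻ (Z=12), Sr²⁺ has 36 e⁻ (Z=38), Rb⁺ has 36 e⁻ (Z=37), Br⁻ has 36 e⁻ (Z=35), I⁻ has 54 e⁻ (Z=53). Mg²⁺ < Sr²⁺ (same group, 2 shells fewer); Sr²⁺ < Rb⁺ (isoelectronic, higher Z=38 is smaller); Rb⁺ < Br⁻ (isoelectronic, higher Z=37 is smaller); Br⁻ < I⁻ (same group, 1 shell fewer).
Overall: Mg²⁺ < Sr²⁺ < Rb⁺ < Br⁻ < I⁻. Br⁻ has 3 below it and 1 above. So 1 is larger.

1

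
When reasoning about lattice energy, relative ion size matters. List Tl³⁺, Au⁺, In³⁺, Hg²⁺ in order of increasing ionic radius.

Electron counts and nuclear charges: In³⁺: 46 e⁻, Z=49, Tl³⁺: 78 e⁻, Z=81, Hg²⁺: 78 e⁻, Z=80, Au⁺: 78 e⁻, Z=79. In³⁺ < Tl³⁺ (same group, 1 shell fewer); Tl³⁺ < Hg²⁺ (both 78 e⁻, Z=81>80); Hg²⁺ < Au⁺ (both 78 e⁻, Z=80>79).

In³⁺ < Tl³⁺ < Hg²⁺ < Au⁺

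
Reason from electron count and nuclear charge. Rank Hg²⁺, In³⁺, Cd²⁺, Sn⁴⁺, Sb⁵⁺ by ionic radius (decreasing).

Hg²⁺ > Cd²⁺ > In³⁺ > Sn⁴⁺ > Sb⁵⁺

Tabulating Z and e⁻: Sb⁵⁺ has 46 e⁻ (Z=51), Sn⁴⁺ has 46 e⁻ (Z=50), In³⁺ has 46 e⁻ (Z=49), Cd²⁺ has 46 e⁻ (Z=48), Hg²⁺ has 78 e⁻ (Z=80). Sb⁵⁺ < Sn⁴⁺ (both 46 e⁻, Z=51>50); Sn⁴⁺ < In³⁺ (both 46 e⁻, Z=50>49); In³⁺ < Cd²⁺ (isoelectronic, higher Z=49 is smaller); Cd²⁺ < Hg²⁺ (same group, period 5 vs 6).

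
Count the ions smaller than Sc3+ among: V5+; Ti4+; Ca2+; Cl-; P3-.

2

Each ion has 18 electrons. The ranking follows nuclear charge in reverse — greater Z gives a smaller radius. V5+ (Z=23), Ti4+ (Z=22), Sc3+ (Z=21), Ca2+ (Z=20), Cl- (Z=17), P3- (Z=15).
Placing each against Sc3+: smaller — V5+, Ti4+; larger — Ca2+, Cl-, P3-. Count: 2.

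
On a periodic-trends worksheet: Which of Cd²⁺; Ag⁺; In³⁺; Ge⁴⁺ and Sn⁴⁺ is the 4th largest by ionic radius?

Sn⁴⁺

Tabulating Z and e⁻: Ge⁴⁺: 28 e⁻, Z=32, Sn⁴⁺: 46 e⁻, Z=50, In³⁺: 46 e⁻, Z=49, Cd²⁺: 46 e⁻, Z=48, Ag⁺: 46 e⁻, Z=47. Ge⁴⁺ < Sn⁴⁺ (same group, 1 shell fewer); Sn⁴⁺ < In³⁺ (both 46 e⁻, Z=50>49); In³⁺ < Cd²⁺ (both 46 e⁻, Z=49>48); Cd²⁺ < Ag⁺ (isoelectronic, higher Z=48 is smaller).
Full ascending order: Ge⁴⁺ < Sn⁴⁺ < In³⁺ < Cd²⁺ < Ag⁺. Counting from the largest, position 4 is Sn⁴⁺.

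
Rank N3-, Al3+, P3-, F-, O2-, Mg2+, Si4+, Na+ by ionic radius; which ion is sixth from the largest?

Mg2+

Si4+ has 10 e⁻ (Z=14), Al3+ has 10 e⁻ (Z=13), Mg2+ has 10 e⁻ (Z=12), Na+ has 10 e⁻ (Z=11), F- has 10 e⁻ (Z=9), O2- has 10 e⁻ (Z=8), N3- has 10 e⁻ (Z=7), P3- has 18 e⁻ (Z=15). Si4+ < Al3+ (isoelectronic, higher Z=14 is smaller); Al3+ < Mg2+ (both 10 e⁻, Z=13>12); Mg2+ < Na+ (both 10 e⁻, Z=12>11); Na+ < F- (both 10 e⁻, Z=11>9); F- < O2- (isoelectronic, higher Z=9 is smaller); O2- < N3- (both 10 e⁻, Z=8>7); N3- < P3- (same group, 1 shell fewer).
Full ascending order: Si4+ < Al3+ < Mg2+ < Na+ < F- < O2- < N3- < P3-. Counting from the largest, position 6 is Mg2+.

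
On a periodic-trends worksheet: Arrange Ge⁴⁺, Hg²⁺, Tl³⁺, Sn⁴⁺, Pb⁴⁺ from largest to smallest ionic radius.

First list Z and electron count for each: Ge⁴⁺ has 28 e⁻ (Z=32), Sn⁴⁺ has 46 e⁻ (Z=50), Pb⁴⁺ has 78 e⁻ (Z=82), Tl³⁺ has 78 e⁻ (Z=81), Hg²⁺ has 78 e⁻ (Z=80). Ge⁴⁺ < Sn⁴⁺ (same group, 1 shell fewer); Sn⁴⁺ < Pb⁴⁺ (same group, period 5 vs 6); Pb⁴⁺ < Tl³⁺ (isoelectronic, higher Z=82 is smaller); Tl³⁺ < Hg²⁺ (isoelectronic, higher Z=81 is smaller).

Hg²⁺ > Tl³⁺ > Pb⁴⁺ > Sn⁴⁺ > Ge⁴⁺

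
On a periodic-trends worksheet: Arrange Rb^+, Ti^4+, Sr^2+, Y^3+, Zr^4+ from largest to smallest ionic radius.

Rb^+ > Sr^2+ > Y^3+ > Zr^4+ > Ti^4+

Ti^4+: 18 e⁻, Z=22, Zr^4+: 36 e⁻, Z=40, Y^3+: 36 e⁻, Z=39, Sr^2+: 36 e⁻, Z=38, Rb^+: 36 e⁻, Z=37. Ti^4+ < Zr^4+ (same group, period 4 vs 5); Zr^4+ < Y^3+ (both 36 e⁻, Z=40>39); Y^3+ < Sr^2+ (both 36 e⁻, Z=39>38); Sr^2+ < Rb^+ (both 36 e⁻, Z=38>37).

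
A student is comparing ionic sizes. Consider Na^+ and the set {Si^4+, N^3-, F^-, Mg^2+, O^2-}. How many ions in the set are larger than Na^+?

All of these have 10 electrons (isoelectronic). With the same electron cloud, the ion with the most protons pulls it in tightest. Nuclear charges: Si^4+ (Z=14), Mg^2+ (Z=12), Na^+ (Z=11), F^- (Z=9), O^2- (Z=8), N^3- (Z=7). Highest Z is smallest.
Placing each against Na^+: smaller — Si^4+, Mg^2+; larger — F^-, O^2-, N^3-. Count: 3.

3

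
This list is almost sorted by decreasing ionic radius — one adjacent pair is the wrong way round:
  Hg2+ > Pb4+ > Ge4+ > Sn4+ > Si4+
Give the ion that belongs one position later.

Ge4+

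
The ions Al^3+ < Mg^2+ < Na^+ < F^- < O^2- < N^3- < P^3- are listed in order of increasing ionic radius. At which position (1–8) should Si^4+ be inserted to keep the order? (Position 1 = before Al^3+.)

1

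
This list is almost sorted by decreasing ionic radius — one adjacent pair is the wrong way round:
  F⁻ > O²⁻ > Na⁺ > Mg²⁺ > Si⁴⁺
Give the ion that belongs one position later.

Check each adjacent pair. F⁻ and O²⁻ are reversed: they are isoelectronic (10 e⁻) and F has more protons than O (9 vs 8), making F⁻ smaller. No other neighbouring pair contradicts the periodic trends, so F⁻ is the ion listed too early.

F⁻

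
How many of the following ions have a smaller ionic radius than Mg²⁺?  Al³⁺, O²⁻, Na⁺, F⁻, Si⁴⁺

2

All of these have 10 electrons (isoelectronic). With the same electron cloud, the ion with the most protons pulls it in tightest. Nuclear charges: Si⁴⁺ (Z=14), Al³⁺ (Z=13), Mg²⁺ (Z=12), Na⁺ (Z=11), F⁻ (Z=9), O²⁻ (Z=8). Highest Z is smallest.
Overall: Si⁴⁺ < Al³⁺ < Mg²⁺ < Na⁺ < F⁻ < O²⁻. Mg²⁺ has 2 below it and 3 above. That's 2.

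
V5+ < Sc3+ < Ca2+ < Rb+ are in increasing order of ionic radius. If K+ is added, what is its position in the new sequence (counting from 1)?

4

First list Z and electron count for each: V5+ has 18 e⁻ (Z=23), Sc3+ has 18 e⁻ (Z=21), Ca2+ has 18 e⁻ (Z=20), K+ has 18 e⁻ (Z=19), Rb+ has 36 e⁻ (Z=37). V5+ < Sc3+ (both 18 e⁻, Z=23>21); Sc3+ < Ca2+ (both 18 e⁻, Z=21>20); Ca2+ < K+ (both 18 e⁻, Z=20>19); K+ < Rb+ (same group, period 4 vs 5).
Merged order: V5+ < Sc3+ < Ca2+ < K+ < Rb+ — K+ is number 4.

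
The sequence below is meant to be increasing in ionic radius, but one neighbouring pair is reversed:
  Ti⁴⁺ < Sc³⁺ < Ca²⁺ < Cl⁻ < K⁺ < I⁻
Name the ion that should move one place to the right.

The pair Cl⁻, K⁺ is the wrong way round — K⁺ and Cl⁻ share 18 electrons; the higher nuclear charge on K (Z=19) contracts it more, so K⁺ < Cl⁻. All other adjacent pairs agree with periodic trends, so Cl⁻ is the misplaced ion.

Cl⁻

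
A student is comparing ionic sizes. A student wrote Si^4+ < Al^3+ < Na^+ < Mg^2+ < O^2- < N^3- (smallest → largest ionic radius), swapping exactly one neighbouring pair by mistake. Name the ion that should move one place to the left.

Check each adjacent pair. Na^+ and Mg^2+ are reversed: Mg^2+ and Na^+ share 10 electrons; the higher nuclear charge on Mg (Z=12) contracts it more, so Mg^2+ < Na^+. No other neighbouring pair contradicts the periodic trends, so Mg^2+ is the ion listed too late.

Mg^2+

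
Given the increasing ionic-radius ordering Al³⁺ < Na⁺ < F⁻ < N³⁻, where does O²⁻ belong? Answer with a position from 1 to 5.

These species are isoelectronic with 10 electrons. The only difference is the number of protons: Al³⁺ (Z=13), Na⁺ (Z=11), F⁻ (Z=9), O²⁻ (Z=8), N³⁻ (Z=7). The strongest nuclear pull (Al³⁺) gives the smallest ion.
The complete sequence is Al³⁺ < Na⁺ < F⁻ < O²⁻ < N³⁻. O²⁻ sits at position 4.

4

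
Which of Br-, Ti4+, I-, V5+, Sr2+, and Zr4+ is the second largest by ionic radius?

Br-

Tabulating Z and e⁻: V5+: 18 e⁻, Z=23, Ti4+: 18 e⁻, Z=22, Zr4+: 36 e⁻, Z=40, Sr2+: 36 e⁻, Z=38, Br-: 36 e⁻, Z=35, I-: 54 e⁻, Z=53. V5+ < Ti4+ (isoelectronic, higher Z=23 is smaller); Ti4+ < Zr4+ (same group, 1 shell fewer); Zr4+ < Sr2+ (both 36 e⁻, Z=40>38); Sr2+ < Br- (isoelectronic, higher Z=38 is smaller); Br- < I- (same group, 1 shell fewer).
So the order is V5+ < Ti4+ < Zr4+ < Sr2+ < Br- < I-; the 2nd-largest ion is Br-.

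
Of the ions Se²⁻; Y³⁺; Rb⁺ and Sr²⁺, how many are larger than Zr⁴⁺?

Each ion has 36 electrons. The ranking follows nuclear charge in reverse — greater Z gives a smaller radius. Zr⁴⁺ (Z=40), Y³⁺ (Z=39), Sr²⁺ (Z=38), Rb⁺ (Z=37), Se²⁻ (Z=34).
Relative to Zr⁴⁺, the ions that are larger are Y³⁺, Sr²⁺, Rb⁺, Se²⁻. Count: 4.

4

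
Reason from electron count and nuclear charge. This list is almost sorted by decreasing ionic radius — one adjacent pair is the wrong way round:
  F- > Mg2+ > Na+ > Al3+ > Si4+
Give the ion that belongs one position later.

Mg2+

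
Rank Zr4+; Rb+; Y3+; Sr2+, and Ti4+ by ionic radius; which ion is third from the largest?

Y3+

Tabulating Z and e⁻: Ti4+ (Z=22, 18 e⁻), Zr4+ (Z=40, 36 e⁻), Y3+ (Z=39, 36 e⁻), Sr2+ (Z=38, 36 e⁻), Rb+ (Z=37, 36 e⁻). Ti4+ < Zr4+ (same group, 1 shell fewer); Zr4+ < Y3+ (both 36 e⁻, Z=40>39); Y3+ < Sr2+ (both 36 e⁻, Z=39>38); Sr2+ < Rb+ (both 36 e⁻, Z=38>37).
So the order is Ti4+ < Zr4+ < Y3+ < Sr2+ < Rb+; the 3rd-largest ion is Y3+.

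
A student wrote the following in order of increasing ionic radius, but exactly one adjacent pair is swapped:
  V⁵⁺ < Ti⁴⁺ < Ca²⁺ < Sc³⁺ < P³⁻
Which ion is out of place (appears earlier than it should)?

Compare adjacent ions: both have 18 electrons but Z(Sc)=21 > Z(Ca)=20, so Sc³⁺ should be the smaller of the two — yet in this increasing list Ca²⁺ sits before Sc³⁺. Nothing else is reversed, so Ca²⁺ should move one place to the right.

Ca²⁺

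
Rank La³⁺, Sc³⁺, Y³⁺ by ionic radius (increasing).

These ions sit in one column with identical charge. Each step down the periodic table adds a principal shell, increasing the radius.

Sc³⁺ < Y³⁺ < La³⁺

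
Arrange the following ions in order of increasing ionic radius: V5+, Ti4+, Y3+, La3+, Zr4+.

V5+ < Ti4+ < Zr4+ < Y3+ < La3+

Tabulating Z and e⁻: V5+ has 18 e⁻ (Z=23), Ti4+ has 18 e⁻ (Z=22), Zr4+ has 36 e⁻ (Z=40), Y3+ has 36 e⁻ (Z=39), La3+ has 54 e⁻ (Z=57). V5+ < Ti4+ (both 18 e⁻, Z=23>22); Ti4+ < Zr4+ (same group, period 4 vs 5); Zr4+ < Y3+ (isoelectronic, higher Z=40 is smaller); Y3+ < La3+ (same group, 1 shell fewer).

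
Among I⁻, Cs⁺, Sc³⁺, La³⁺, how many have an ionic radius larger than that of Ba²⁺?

First list Z and electron count for each: Sc³⁺ (Z=21, 18 e⁻), La³⁺ (Z=57, 54 e⁻), Ba²⁺ (Z=56, 54 e⁻), Cs⁺ (Z=55, 54 e⁻), I⁻ (Z=53, 54 e⁻). Sc³⁺ < La³⁺ (same group, 2 shells fewer); La³⁺ < Ba²⁺ (isoelectronic, higher Z=57 is smaller); Ba²⁺ < Cs⁺ (isoelectronic, higher Z=56 is smaller); Cs⁺ < I⁻ (both 54 e⁻, Z=55>53).
Relative to Ba²⁺, the ions that are larger are Cs⁺, I⁻. So 2 are larger.

2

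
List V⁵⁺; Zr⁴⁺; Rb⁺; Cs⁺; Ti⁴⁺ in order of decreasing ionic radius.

Cs⁺ > Rb⁺ > Zr⁴⁺ > Ti⁴⁺ > V⁵⁺

V⁵⁺ has 18 e⁻ (Z=23), Ti⁴⁺ has 18 e⁻ (Z=22), Zr⁴⁺ has 36 e⁻ (Z=40), Rb⁺ has 36 e⁻ (Z=37), Cs⁺ has 54 e⁻ (Z=55). V⁵⁺ < Ti⁴⁺ (both 18 e⁻, Z=23>22); Ti⁴⁺ < Zr⁴⁺ (same group, 1 shell fewer); Zr⁴⁺ < Rb⁺ (both 36 e⁻, Z=40>37); Rb⁺ < Cs⁺ (same group, period 5 vs 6).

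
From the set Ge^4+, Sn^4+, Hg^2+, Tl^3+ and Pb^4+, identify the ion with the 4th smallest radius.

Tl^3+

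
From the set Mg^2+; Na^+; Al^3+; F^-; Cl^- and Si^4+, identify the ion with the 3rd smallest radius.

First list Z and electron count for each: Si^4+ has 10 e⁻ (Z=14), Al^3+ has 10 e⁻ (Z=13), Mg^2+ has 10 e⁻ (Z=12), Na^+ has 10 e⁻ (Z=11), F^- has 10 e⁻ (Z=9), Cl^- has 18 e⁻ (Z=17). Si^4+ < Al^3+ (both 10 e⁻, Z=14>13); Al^3+ < Mg^2+ (both 10 e⁻, Z=13>12); Mg^2+ < Na^+ (isoelectronic, higher Z=12 is smaller); Na^+ < F^- (isoelectronic, higher Z=11 is smaller); F^- < Cl^- (same group, period 2 vs 3).
That gives Si^4+ < Al^3+ < Mg^2+ < Na^+ < F^- < Cl^-. From the smallest end, number 3 is Mg^2+.

Mg^2+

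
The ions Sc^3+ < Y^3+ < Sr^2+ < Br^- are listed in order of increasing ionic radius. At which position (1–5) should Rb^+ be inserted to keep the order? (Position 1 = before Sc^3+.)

Electron counts and nuclear charges: Sc^3+ (Z=21, 18 e⁻), Y^3+ (Z=39, 36 e⁻), Sr^2+ (Z=38, 36 e⁻), Rb^+ (Z=37, 36 e⁻), Br^- (Z=35, 36 e⁻). Sc^3+ < Y^3+ (same group, period 4 vs 5); Y^3+ < Sr^2+ (isoelectronic, higher Z=39 is smaller); Sr^2+ < Rb^+ (both 36 e⁻, Z=38>37); Rb^+ < Br^- (both 36 e⁻, Z=37>35).
With Rb^+ included the full order is Sc^3+ < Y^3+ < Sr^2+ < Rb^+ < Br^-, so it takes position 4.

4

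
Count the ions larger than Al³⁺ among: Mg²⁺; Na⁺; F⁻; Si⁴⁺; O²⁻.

4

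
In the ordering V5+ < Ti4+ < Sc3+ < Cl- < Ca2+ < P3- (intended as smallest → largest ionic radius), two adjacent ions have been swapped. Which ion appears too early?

Cl-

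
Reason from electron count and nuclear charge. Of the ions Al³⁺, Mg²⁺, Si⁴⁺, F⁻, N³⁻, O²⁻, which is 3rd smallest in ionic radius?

Mg²⁺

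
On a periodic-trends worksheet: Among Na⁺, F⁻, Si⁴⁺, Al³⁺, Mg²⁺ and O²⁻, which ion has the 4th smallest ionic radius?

Na⁺

Isoelectronic series (10 e⁻ each). Size is set by nuclear charge: more protons means a smaller ion. Si⁴⁺ (Z=14), Al³⁺ (Z=13), Mg²⁺ (Z=12), Na⁺ (Z=11), F⁻ (Z=9), O²⁻ (Z=8).
Ordering: Si⁴⁺ < Al³⁺ < Mg²⁺ < Na⁺ < F⁻ < O²⁻. The 4th smallest is Na⁺.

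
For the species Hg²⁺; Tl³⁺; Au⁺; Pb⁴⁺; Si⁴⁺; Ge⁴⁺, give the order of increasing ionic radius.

Tabulating Z and e⁻: Si⁴⁺: 10 e⁻, Z=14, Ge⁴⁺: 28 e⁻, Z=32, Pb⁴⁺: 78 e⁻, Z=82, Tl³⁺: 78 e⁻, Z=81, Hg²⁺: 78 e⁻, Z=80, Au⁺: 78 e⁻, Z=79. Si⁴⁺ < Ge⁴⁺ (same group, period 3 vs 4); Ge⁴⁺ < Pb⁴⁺ (same group, 2 shells fewer); Pb⁴⁺ < Tl³⁺ (both 78 e⁻, Z=82>81); Tl³⁺ < Hg²⁺ (both 78 e⁻, Z=81>80); Hg²⁺ < Au⁺ (both 78 e⁻, Z=80>79).

Si⁴⁺ < Ge⁴⁺ < Pb⁴⁺ < Tl³⁺ < Hg²⁺ < Au⁺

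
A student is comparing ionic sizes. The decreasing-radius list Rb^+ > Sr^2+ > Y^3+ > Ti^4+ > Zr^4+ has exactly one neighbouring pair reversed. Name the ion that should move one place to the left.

Check each adjacent pair. Ti^4+ and Zr^4+ are reversed: both in group 4 with the same charge; Ti^4+ (period 4) has the smaller radius. No other neighbouring pair contradicts the periodic trends, so Zr^4+ is the ion listed too late.

Zr^4+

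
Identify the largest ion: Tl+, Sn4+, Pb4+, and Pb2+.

Sn4+: 46 e⁻, Z=50, Pb4+: 78 e⁻, Z=82, Pb2+: 80 e⁻, Z=82, Tl+: 80 e⁻, Z=81. Sn4+ < Pb4+ (same group, period 5 vs 6); Pb4+ < Pb2+ (higher charge on the same element); Pb2+ < Tl+ (isoelectronic, higher Z=82 is smaller).

Tl+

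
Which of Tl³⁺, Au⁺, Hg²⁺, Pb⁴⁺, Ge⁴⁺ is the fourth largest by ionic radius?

Tabulating Z and e⁻: Ge⁴⁺ (Z=32, 28 e⁻), Pb⁴⁺ (Z=82, 78 e⁻), Tl³⁺ (Z=81, 78 e⁻), Hg²⁺ (Z=80, 78 e⁻), Au⁺ (Z=79, 78 e⁻). Ge⁴⁺ < Pb⁴⁺ (same group, 2 shells fewer); Pb⁴⁺ < Tl³⁺ (isoelectronic, higher Z=82 is smaller); Tl³⁺ < Hg²⁺ (both 78 e⁻, Z=81>80); Hg²⁺ < Au⁺ (isoelectronic, higher Z=80 is smaller).
Ordering: Ge⁴⁺ < Pb⁴⁺ < Tl³⁺ < Hg²⁺ < Au⁺. The fourth largest is Pb⁴⁺.

Pb⁴⁺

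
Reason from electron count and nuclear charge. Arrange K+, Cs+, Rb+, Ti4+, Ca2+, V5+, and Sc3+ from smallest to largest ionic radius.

Tabulating Z and e⁻: V5+ (Z=23, 18 e⁻), Ti4+ (Z=22, 18 e⁻), Sc3+ (Z=21, 18 e⁻), Ca2+ (Z=20, 18 e⁻), K+ (Z=19, 18 e⁻), Rb+ (Z=37, 36 e⁻), Cs+ (Z=55, 54 e⁻). V5+ < Ti4+ (both 18 e⁻, Z=23>22); Ti4+ < Sc3+ (isoelectronic, higher Z=22 is smaller); Sc3+ < Ca2+ (isoelectronic, higher Z=21 is smaller); Ca2+ < K+ (both 18 e⁻, Z=20>19); K+ < Rb+ (same group, period 4 vs 5); Rb+ < Cs+ (same group, 1 shell fewer).

V5+ < Ti4+ < Sc3+ < Ca2+ < K+ < Rb+ < Cs+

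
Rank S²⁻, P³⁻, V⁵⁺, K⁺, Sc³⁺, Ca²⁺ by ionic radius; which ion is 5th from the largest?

Each ion has 18 electrons. The ranking follows nuclear charge in reverse — greater Z gives a smaller radius. V⁵⁺ (Z=23), Sc³⁺ (Z=21), Ca²⁺ (Z=20), K⁺ (Z=19), S²⁻ (Z=16), P³⁻ (Z=15).
So the order is V⁵⁺ < Sc³⁺ < Ca²⁺ < K⁺ < S²⁻ < P³⁻; the 5th-largest ion is Sc³⁺.

Sc³⁺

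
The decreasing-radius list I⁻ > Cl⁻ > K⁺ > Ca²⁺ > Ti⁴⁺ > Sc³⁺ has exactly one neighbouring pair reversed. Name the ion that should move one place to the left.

Compare adjacent ions: they are isoelectronic (18 e⁻) and Ti has more protons than Sc (22 vs 21), making Ti⁴⁺ smaller — yet in this decreasing list Ti⁴⁺ sits before Sc³⁺. Nothing else is reversed, so Sc³⁺ should move one place to the left.

Sc³⁺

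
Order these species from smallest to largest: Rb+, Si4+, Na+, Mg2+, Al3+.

Tabulating Z and e⁻: Si4+ has 10 e⁻ (Z=14), Al3+ has 10 e⁻ (Z=13), Mg2+ has 10 e⁻ (Z=12), Na+ has 10 e⁻ (Z=11), Rb+ has 36 e⁻ (Z=37). Si4+ < Al3+ (both 10 e⁻, Z=14>13); Al3+ < Mg2+ (both 10 e⁻, Z=13>12); Mg2+ < Na+ (both 10 e⁻, Z=12>11); Na+ < Rb+ (same group, 2 shells fewer).

Si4+ < Al3+ < Mg2+ < Na+ < Rb+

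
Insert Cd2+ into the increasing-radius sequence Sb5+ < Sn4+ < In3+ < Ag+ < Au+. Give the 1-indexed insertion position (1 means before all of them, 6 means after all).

4

First list Z and electron count for each: Sb5+ (Z=51, 46 e⁻), Sn4+ (Z=50, 46 e⁻), In3+ (Z=49, 46 e⁻), Cd2+ (Z=48, 46 e⁻), Ag+ (Z=47, 46 e⁻), Au+ (Z=79, 78 e⁻). Sb5+ < Sn4+ (isoelectronic, higher Z=51 is smaller); Sn4+ < In3+ (both 46 e⁻, Z=50>49); In3+ < Cd2+ (isoelectronic, higher Z=49 is smaller); Cd2+ < Ag+ (isoelectronic, higher Z=48 is smaller); Ag+ < Au+ (same group, 1 shell fewer).
Merged order: Sb5+ < Sn4+ < In3+ < Cd2+ < Ag+ < Au+ — Cd2+ is number 4.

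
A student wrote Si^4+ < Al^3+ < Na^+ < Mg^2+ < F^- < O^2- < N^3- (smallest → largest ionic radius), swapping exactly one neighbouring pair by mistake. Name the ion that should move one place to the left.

Mg^2+

Compare adjacent ions: both have 10 electrons but Z(Mg)=12 > Z(Na)=11, so Mg^2+ should be the smaller of the two — yet in this increasing list Na^+ sits before Mg^2+. Nothing else is reversed, so Mg^2+ should move one place to the left.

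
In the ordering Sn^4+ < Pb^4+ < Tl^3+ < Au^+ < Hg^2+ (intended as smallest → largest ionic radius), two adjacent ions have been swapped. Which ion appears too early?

Au^+

Check each adjacent pair. Au^+ and Hg^2+ are reversed: both have 78 electrons but Z(Hg)=80 > Z(Au)=79, so Hg^2+ should be the smaller of the two. No other neighbouring pair contradicts the periodic trends, so Au^+ is the ion listed too early.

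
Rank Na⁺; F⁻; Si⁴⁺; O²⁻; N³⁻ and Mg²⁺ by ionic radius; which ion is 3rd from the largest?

Isoelectronic series (10 e⁻ each). Size is set by nuclear charge: more protons means a smaller ion. Si⁴⁺ (Z=14), Mg²⁺ (Z=12), Na⁺ (Z=11), F⁻ (Z=9), O²⁻ (Z=8), N³⁻ (Z=7).
Ordering: Si⁴⁺ < Mg²⁺ < Na⁺ < F⁻ < O²⁻ < N³⁻. The 3rd largest is F⁻.

F⁻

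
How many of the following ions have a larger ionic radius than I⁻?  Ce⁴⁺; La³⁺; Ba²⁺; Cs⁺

0

All of these have 54 electrons (isoelectronic). With the same electron cloud, the ion with the most protons pulls it in tightest. Nuclear charges: Ce⁴⁺ (Z=58), La³⁺ (Z=57), Ba²⁺ (Z=56), Cs⁺ (Z=55), I⁻ (Z=53). Highest Z is smallest.
Placing each against I⁻: smaller — Ce⁴⁺, La³⁺, Ba²⁺, Cs⁺; larger — none. Count: 0.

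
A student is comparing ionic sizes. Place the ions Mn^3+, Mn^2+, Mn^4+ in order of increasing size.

Mn^4+ < Mn^3+ < Mn^2+

These are all Mn ions. Removing more electrons (higher positive charge) pulls the remaining electrons in closer, so Mn^4+ is smallest and Mn^2+ is largest.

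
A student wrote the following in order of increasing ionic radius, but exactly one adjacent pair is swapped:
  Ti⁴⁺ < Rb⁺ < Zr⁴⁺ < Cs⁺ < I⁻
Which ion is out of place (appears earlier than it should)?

Check each adjacent pair. Rb⁺ and Zr⁴⁺ are reversed: Zr⁴⁺ and Rb⁺ share 36 electrons; the higher nuclear charge on Zr (Z=40) contracts it more, so Zr⁴⁺ < Rb⁺. No other neighbouring pair contradicts the periodic trends, so Rb⁺ is the ion listed too early.

Rb⁺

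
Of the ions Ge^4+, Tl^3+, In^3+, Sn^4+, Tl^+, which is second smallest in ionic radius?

Tabulating Z and e⁻: Ge^4+ has 28 e⁻ (Z=32), Sn^4+ has 46 e⁻ (Z=50), In^3+ has 46 e⁻ (Z=49), Tl^3+ has 78 e⁻ (Z=81), Tl^+ has 80 e⁻ (Z=81). Ge^4+ < Sn^4+ (same group, 1 shell fewer); Sn^4+ < In^3+ (both 46 e⁻, Z=50>49); In^3+ < Tl^3+ (same group, 1 shell fewer); Tl^3+ < Tl^+ (higher charge on the same element).
Full ascending order: Ge^4+ < Sn^4+ < In^3+ < Tl^3+ < Tl^+. Counting from the smallest, position 2 is Sn^4+.

Sn^4+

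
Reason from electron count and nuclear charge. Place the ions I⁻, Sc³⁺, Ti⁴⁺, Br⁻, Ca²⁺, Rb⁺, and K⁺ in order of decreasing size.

Ti⁴⁺ has 18 e⁻ (Z=22), Sc³⁺ has 18 e⁻ (Z=21), Ca²⁺ has 18 e⁻ (Z=20), K⁺ has 18 e⁻ (Z=19), Rb⁺ has 36 e⁻ (Z=37), Br⁻ has 36 e⁻ (Z=35), I⁻ has 54 e⁻ (Z=53). Ti⁴⁺ < Sc³⁺ (isoelectronic, higher Z=22 is smaller); Sc³⁺ < Ca²⁺ (both 18 e⁻, Z=21>20); Ca²⁺ < K⁺ (isoelectronic, higher Z=20 is smaller); K⁺ < Rb⁺ (same group, period 4 vs 5); Rb⁺ < Br⁻ (isoelectronic, higher Z=37 is smaller); Br⁻ < I⁻ (same group, 1 shell fewer).

I⁻ > Br⁻ > Rb⁺ > K⁺ > Ca²⁺ > Sc³⁺ > Ti⁴⁺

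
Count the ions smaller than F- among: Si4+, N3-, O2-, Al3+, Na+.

All of these have 10 electrons (isoelectronic). With the same electron cloud, the ion with the most protons pulls it in tightest. Nuclear charges: Si4+ (Z=14), Al3+ (Z=13), Na+ (Z=11), F- (Z=9), O2- (Z=8), N3- (Z=7). Highest Z is smallest.
Placing each against F-: smaller — Si4+, Al3+, Na+; larger — O2-, N3-. That's 3.

3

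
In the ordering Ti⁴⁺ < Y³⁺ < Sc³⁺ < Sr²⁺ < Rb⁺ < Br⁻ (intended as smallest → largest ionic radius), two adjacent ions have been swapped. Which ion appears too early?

Y³⁺

Compare adjacent ions: Sc³⁺ and Y³⁺ are in one column with the same charge; the lighter period-4 ion has one fewer shell and is smaller — yet in this increasing list Y³⁺ sits before Sc³⁺. Nothing else is reversed, so Y³⁺ should move one place to the right.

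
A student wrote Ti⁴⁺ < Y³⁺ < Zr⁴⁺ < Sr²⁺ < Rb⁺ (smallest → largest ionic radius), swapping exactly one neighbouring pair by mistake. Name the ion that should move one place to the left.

Scanning neighbour by neighbour, only Y³⁺/Zr⁴⁺ violates a trend: both have 36 electrons but Z(Zr)=40 > Z(Y)=39, so Zr⁴⁺ should be the smaller of the two. That makes Zr⁴⁺ the one sitting a position late relative to where it belongs.

Zr⁴⁺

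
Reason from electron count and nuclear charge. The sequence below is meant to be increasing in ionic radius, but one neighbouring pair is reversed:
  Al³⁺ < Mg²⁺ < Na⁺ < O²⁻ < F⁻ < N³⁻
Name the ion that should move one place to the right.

O²⁻

Compare adjacent ions: both have 10 electrons but Z(F)=9 > Z(O)=8, so F⁻ should be the smaller of the two — yet in this increasing list O²⁻ sits before F⁻. Nothing else is reversed, so O²⁻ should move one place to the right.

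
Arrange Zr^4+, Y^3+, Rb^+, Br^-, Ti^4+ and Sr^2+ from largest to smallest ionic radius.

Br^- > Rb^+ > Sr^2+ > Y^3+ > Zr^4+ > Ti^4+

Electron counts and nuclear charges: Ti^4+ has 18 e⁻ (Z=22), Zr^4+ has 36 e⁻ (Z=40), Y^3+ has 36 e⁻ (Z=39), Sr^2+ has 36 e⁻ (Z=38), Rb^+ has 36 e⁻ (Z=37), Br^- has 36 e⁻ (Z=35). Ti^4+ < Zr^4+ (same group, period 4 vs 5); Zr^4+ < Y^3+ (isoelectronic, higher Z=40 is smaller); Y^3+ < Sr^2+ (isoelectronic, higher Z=39 is smaller); Sr^2+ < Rb^+ (isoelectronic, higher Z=38 is smaller); Rb^+ < Br^- (isoelectronic, higher Z=37 is smaller).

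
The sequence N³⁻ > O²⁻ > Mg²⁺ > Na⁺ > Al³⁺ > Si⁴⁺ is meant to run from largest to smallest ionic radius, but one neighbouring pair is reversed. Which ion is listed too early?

Compare adjacent ions: Mg²⁺ and Na⁺ share 10 electrons; the higher nuclear charge on Mg (Z=12) contracts it more, so Mg²⁺ < Na⁺ — yet in this decreasing list Mg²⁺ sits before Na⁺. Nothing else is reversed, so Mg²⁺ should move one place to the right.

Mg²⁺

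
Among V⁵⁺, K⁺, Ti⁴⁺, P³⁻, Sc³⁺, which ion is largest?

Isoelectronic series (18 e⁻ each). Size is set by nuclear charge: more protons means a smaller ion. V⁵⁺ (Z=23), Ti⁴⁺ (Z=22), Sc³⁺ (Z=21), K⁺ (Z=19), P³⁻ (Z=15).

P³⁻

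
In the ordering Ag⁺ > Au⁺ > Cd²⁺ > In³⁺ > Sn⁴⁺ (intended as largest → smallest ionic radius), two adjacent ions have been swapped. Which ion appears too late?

Au⁺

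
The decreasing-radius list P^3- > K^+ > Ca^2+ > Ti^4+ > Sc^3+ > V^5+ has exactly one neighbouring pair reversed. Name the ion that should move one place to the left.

Compare adjacent ions: both have 18 electrons but Z(Ti)=22 > Z(Sc)=21, so Ti^4+ should be the smaller of the two — yet in this decreasing list Ti^4+ sits before Sc^3+. Nothing else is reversed, so Sc^3+ should move one place to the left.

Sc^3+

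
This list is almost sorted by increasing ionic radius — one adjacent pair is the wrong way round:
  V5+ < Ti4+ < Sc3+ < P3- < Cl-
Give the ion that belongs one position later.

The pair P3-, Cl- is the wrong way round — they are isoelectronic (18 e⁻) and Cl has more protons than P (17 vs 15), making Cl- smaller. All other adjacent pairs agree with periodic trends, so P3- is the misplaced ion.

P3-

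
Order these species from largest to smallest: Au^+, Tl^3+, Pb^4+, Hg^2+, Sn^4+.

Au^+ > Hg^2+ > Tl^3+ > Pb^4+ > Sn^4+

Tabulating Z and e⁻: Sn^4+ has 46 e⁻ (Z=50), Pb^4+ has 78 e⁻ (Z=82), Tl^3+ has 78 e⁻ (Z=81), Hg^2+ has 78 e⁻ (Z=80), Au^+ has 78 e⁻ (Z=79). Sn^4+ < Pb^4+ (same group, period 5 vs 6); Pb^4+ < Tl^3+ (isoelectronic, higher Z=82 is smaller); Tl^3+ < Hg^2+ (isoelectronic, higher Z=81 is smaller); Hg^2+ < Au^+ (isoelectronic, higher Z=80 is smaller).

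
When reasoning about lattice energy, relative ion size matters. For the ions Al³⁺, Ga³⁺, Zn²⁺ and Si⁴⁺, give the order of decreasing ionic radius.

Zn²⁺ > Ga³⁺ > Al³⁺ > Si⁴⁺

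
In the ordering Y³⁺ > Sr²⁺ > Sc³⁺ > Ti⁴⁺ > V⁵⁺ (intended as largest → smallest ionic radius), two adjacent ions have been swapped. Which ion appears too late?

Scanning neighbour by neighbour, only Y³⁺/Sr²⁺ violates a trend: Y³⁺ and Sr²⁺ share 36 electrons; the higher nuclear charge on Y (Z=39) contracts it more, so Y³⁺ < Sr²⁺. That makes Sr²⁺ the one sitting a position late relative to where it belongs.

Sr²⁺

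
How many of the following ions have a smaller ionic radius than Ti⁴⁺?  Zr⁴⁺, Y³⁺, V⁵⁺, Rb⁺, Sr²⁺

1

V⁵⁺: 18 e⁻, Z=23, Ti⁴⁺: 18 e⁻, Z=22, Zr⁴⁺: 36 e⁻, Z=40, Y³⁺: 36 e⁻, Z=39, Sr²⁺: 36 e⁻, Z=38, Rb⁺: 36 e⁻, Z=37. V⁵⁺ < Ti⁴⁺ (both 18 e⁻, Z=23>22); Ti⁴⁺ < Zr⁴⁺ (same group, period 4 vs 5); Zr⁴⁺ < Y³⁺ (both 36 e⁻, Z=40>39); Y³⁺ < Sr²⁺ (isoelectronic, higher Z=39 is smaller); Sr²⁺ < Rb⁺ (both 36 e⁻, Z=38>37).
Placing each against Ti⁴⁺: smaller — V⁵⁺; larger — Zr⁴⁺, Y³⁺, Sr²⁺, Rb⁺. That's 1.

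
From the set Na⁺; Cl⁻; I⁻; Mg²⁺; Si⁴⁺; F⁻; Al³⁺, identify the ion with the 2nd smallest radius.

Al³⁺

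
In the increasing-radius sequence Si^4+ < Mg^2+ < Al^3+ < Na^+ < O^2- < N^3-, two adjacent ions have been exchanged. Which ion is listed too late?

The pair Mg^2+, Al^3+ is the wrong way round — both have 10 electrons but Z(Al)=13 > Z(Mg)=12, so Al^3+ should be the smaller of the two. All other adjacent pairs agree with periodic trends, so Al^3+ is the misplaced ion.

Al^3+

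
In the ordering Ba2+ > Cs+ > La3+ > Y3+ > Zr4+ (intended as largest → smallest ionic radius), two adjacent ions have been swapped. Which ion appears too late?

Cs+

Check each adjacent pair. Ba2+ and Cs+ are reversed: both have 54 electrons but Z(Ba)=56 > Z(Cs)=55, so Ba2+ should be the smaller of the two. No other neighbouring pair contradicts the periodic trends, so Cs+ is the ion listed too late.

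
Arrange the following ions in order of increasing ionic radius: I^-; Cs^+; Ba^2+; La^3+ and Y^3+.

Electron counts and nuclear charges: Y^3+: 36 e⁻, Z=39, La^3+: 54 e⁻, Z=57, Ba^2+: 54 e⁻, Z=56, Cs^+: 54 e⁻, Z=55, I^-: 54 e⁻, Z=53. Y^3+ < La^3+ (same group, period 5 vs 6); La^3+ < Ba^2+ (both 54 e⁻, Z=57>56); Ba^2+ < Cs^+ (isoelectronic, higher Z=56 is smaller); Cs^+ < I^- (isoelectronic, higher Z=55 is smaller).

Y^3+ < La^3+ < Ba^2+ < Cs^+ < I^-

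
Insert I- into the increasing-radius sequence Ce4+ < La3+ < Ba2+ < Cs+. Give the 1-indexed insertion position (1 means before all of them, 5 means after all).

5

All of these have 54 electrons (isoelectronic). With the same electron cloud, the ion with the most protons pulls it in tightest. Nuclear charges: Ce4+ (Z=58), La3+ (Z=57), Ba2+ (Z=56), Cs+ (Z=55), I- (Z=53). Highest Z is smallest.
Merged order: Ce4+ < La3+ < Ba2+ < Cs+ < I- — I- is number 5.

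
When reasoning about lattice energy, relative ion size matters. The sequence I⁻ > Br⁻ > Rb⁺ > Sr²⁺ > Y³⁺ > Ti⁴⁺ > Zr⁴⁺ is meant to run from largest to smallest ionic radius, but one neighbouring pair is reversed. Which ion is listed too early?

Check each adjacent pair. Ti⁴⁺ and Zr⁴⁺ are reversed: both in group 4 with the same charge; Ti⁴⁺ (period 4) has the smaller radius. No other neighbouring pair contradicts the periodic trends, so Ti⁴⁺ is the ion listed too early.

Ti⁴⁺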